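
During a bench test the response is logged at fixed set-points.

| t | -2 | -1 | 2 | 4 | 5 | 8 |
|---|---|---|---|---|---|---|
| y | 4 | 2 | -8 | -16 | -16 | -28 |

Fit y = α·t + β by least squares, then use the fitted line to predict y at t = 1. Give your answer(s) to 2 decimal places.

ŷ = -4.99

The normal equations are: 114·α + 16·β = -394;  16·α + 6·β = -62.
(Σt·t = 114, Σt = 16, Σ1 = 6, Σt·y = -394, Σy = -62.)
det = 114·6 − 16² = 428.
α = ((-394)·6 − 16·(-62))/428 = -343/107; β = (114·(-62) − 16·(-394))/428 = -191/107.
At t = 1: ŷ = (-343/107)·(1) + (-191/107)·(1) = -534/107.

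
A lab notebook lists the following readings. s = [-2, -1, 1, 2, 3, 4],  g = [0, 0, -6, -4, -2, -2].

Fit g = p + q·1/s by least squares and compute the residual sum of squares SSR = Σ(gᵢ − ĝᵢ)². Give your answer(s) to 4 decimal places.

XᵀX·[p, q]ᵀ = Xᵀg reads: 6·p + (7/12)·q = -14;  (7/12)·p + (385/144)·q = -55/6.
(Σ1 = 6, Σ1/s = 7/12, Σ1/s·1/s = 385/144, Σg = -14, Σ1/s·g = -55/6.)
det = 6·(385/144) − (7/12)² = 2261/144.
p = ((-14)·(385/144) − (7/12)·(-55/6))/(2261/144) = -660/323; q = (6·(-55/6) − (7/12)·(-14))/(2261/144) = -6744/2261.
Residuals: 1248/2261, -2124/2261, -2202/2261, -1052/2261, 138/133, 1784/2261; SSR = 9160/2261.

SSR = 4.0513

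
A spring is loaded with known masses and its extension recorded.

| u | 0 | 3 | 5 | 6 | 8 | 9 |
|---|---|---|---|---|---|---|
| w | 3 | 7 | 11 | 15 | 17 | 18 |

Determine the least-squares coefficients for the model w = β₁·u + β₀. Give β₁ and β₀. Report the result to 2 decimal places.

Entries of AᵀA: Σu·u = 215, Σu = 31, Σ1 = 6.
For Aᵀw: Σu·w = 464, Σw = 71.
So AᵀA·[β₁, β₀]ᵀ = Aᵀw: [[215, 31]; [31, 6]]·[β₁, β₀]ᵀ = [464, 71]ᵀ.
det = 215·6 − 31² = 329.
β₁ = (464·6 − 31·71)/329 = 583/329; β₀ = (215·71 − 31·464)/329 = 881/329.

β₁ = 1.77, β₀ = 2.68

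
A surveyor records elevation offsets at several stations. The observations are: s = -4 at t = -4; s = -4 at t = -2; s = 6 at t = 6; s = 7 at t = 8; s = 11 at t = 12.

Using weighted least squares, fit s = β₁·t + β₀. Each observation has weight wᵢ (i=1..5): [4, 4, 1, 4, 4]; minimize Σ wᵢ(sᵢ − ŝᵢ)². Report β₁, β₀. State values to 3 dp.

β₁ = 0.992, β₀ = -0.913

Forming XᵀWX = [[948, 62]; [62, 17]] and XᵀWs = [884, 46]ᵀ gives XᵀWX·[β₁, β₀]ᵀ = XᵀWs.
Determinant 948·17 − 62² = 12272.
β₁ = (884·17 − 62·46)/12272 = 761/767; β₀ = (948·46 − 62·884)/12272 = -700/767.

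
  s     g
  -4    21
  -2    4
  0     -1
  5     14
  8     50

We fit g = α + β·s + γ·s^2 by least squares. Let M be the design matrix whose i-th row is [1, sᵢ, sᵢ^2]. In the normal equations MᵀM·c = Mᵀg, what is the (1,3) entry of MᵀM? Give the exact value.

109

Row 1 ↔ basis 1, column 3 ↔ basis s^2, so (MᵀM)_{1,3} = Σᵢ s^2 = (1)·(16) + (1)·(4) + (1)·(0) + (1)·(25) + (1)·(64) = 109.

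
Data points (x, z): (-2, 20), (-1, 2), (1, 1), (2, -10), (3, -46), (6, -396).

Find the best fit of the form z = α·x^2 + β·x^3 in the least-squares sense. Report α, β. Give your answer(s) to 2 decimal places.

Setting ∂/∂α … = 0 gives: 1411·α + 8019·β = -14627;  8019·α + 47515·β = -87019.
det = 1411·47515 − 8019² = 2739304.
α = ((-14627)·47515 − 8019·(-87019))/2739304 = 350432/342413; β = (1411·(-87019) − 8019·(-14627))/2739304 = -686237/342413.

α = 1.02, β = -2.00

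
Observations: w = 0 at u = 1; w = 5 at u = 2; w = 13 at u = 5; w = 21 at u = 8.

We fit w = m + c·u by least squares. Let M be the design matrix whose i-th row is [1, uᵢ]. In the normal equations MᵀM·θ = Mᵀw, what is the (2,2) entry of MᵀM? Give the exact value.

94

Row 2 ↔ basis u, column 2 ↔ basis u, so (MᵀM)_{2,2} = Σᵢ (u)·(u) = (1)·(1) + (2)·(2) + (5)·(5) + (8)·(8) = 94.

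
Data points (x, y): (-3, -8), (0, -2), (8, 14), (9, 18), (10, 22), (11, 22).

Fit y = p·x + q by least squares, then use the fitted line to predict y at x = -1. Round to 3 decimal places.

With design matrix M, MᵀM = [[375, 35]; [35, 6]] and Mᵀy = [760, 66]ᵀ.
det = 375·6 − 35² = 1025.
p = (760·6 − 35·66)/1025 = 90/41; q = (375·66 − 35·760)/1025 = -74/41.
At x = -1: ŷ = (90/41)·(-1) + (-74/41)·(1) = -4.

ŷ = -4.000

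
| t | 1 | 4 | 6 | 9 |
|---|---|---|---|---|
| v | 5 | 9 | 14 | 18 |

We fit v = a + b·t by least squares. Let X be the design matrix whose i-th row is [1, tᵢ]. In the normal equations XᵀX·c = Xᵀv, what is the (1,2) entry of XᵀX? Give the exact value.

Row 1 ↔ basis 1, column 2 ↔ basis t, so (XᵀX)_{1,2} = Σᵢ t = (1)·(1) + (1)·(4) + (1)·(6) + (1)·(9) = 20.

20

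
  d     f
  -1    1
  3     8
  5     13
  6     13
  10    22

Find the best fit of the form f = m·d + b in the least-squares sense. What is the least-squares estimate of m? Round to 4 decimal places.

m = 1.8988

Normal-equation sums: Σd·d = 171, Σd = 23, Σ1 = 5.
Right-hand side: Σd·f = 386, Σf = 57.
AᵀA·[m, b]ᵀ = Aᵀf becomes [[171, 23]; [23, 5]]·[m, b]ᵀ = [386, 57]ᵀ.
Δ = 171·5 − 23² = 326.
m = (386·5 − 23·57)/326 = 619/326; b = (171·57 − 23·386)/326 = 869/326.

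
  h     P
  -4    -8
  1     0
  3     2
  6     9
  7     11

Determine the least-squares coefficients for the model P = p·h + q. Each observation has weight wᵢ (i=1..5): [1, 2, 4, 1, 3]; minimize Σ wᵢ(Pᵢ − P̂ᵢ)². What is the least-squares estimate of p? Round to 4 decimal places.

p = 1.7746

Entries of MᵀWM: Σwᵢ·h·h = 237, Σwᵢ·h = 37, Σwᵢ·1 = 11.
Right-hand side: Σwᵢ·h·P = 341, Σwᵢ·P = 42.
det = 237·11 − 37² = 1238.
p = (341·11 − 37·42)/1238 = 2197/1238; q = (237·42 − 37·341)/1238 = -2663/1238.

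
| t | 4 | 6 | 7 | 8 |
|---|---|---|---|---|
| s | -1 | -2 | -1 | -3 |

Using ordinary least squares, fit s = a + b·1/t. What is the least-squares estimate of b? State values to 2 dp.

b = 10.55

From the data, Σ1 = 4, Σ1/t = 115/168, Σ1/t·1/t = 3565/28224.
Moment sums: Σs = -7, Σ1/t·s = -185/168.
MᵀM·[a, b]ᵀ = Mᵀs becomes [[4, 115/168]; [115/168, 3565/28224]]·[a, b]ᵀ = [-7, -185/168]ᵀ.
Eliminating b: (3565/28224)·(row 1) − (115/168)·(row 2) gives (115/3136)·a = (3565/28224)·(-7) − (115/168)·(-185/168) = -115/882, so a = -32/9.
Then b = ((-185/168) − (115/168)·(-32/9))/(3565/28224) = 728/69.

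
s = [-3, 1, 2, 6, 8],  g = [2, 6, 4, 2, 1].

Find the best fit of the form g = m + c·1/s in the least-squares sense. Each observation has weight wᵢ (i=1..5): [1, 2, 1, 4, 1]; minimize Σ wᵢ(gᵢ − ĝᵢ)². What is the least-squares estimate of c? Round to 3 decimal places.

Forming AᵀWA = [[9, 71/24]; [71/24, 1433/576]] and AᵀWg = [27, 355/24]ᵀ gives AᵀWA·[m, c]ᵀ = AᵀWg.
Δ = 9·(1433/576) − (71/24)² = 491/36.
m = (27·(1433/576) − (71/24)·(355/24))/(491/36) = 6743/3928; c = (9·(355/24) − (71/24)·27)/(491/36) = 1917/491.

c = 3.904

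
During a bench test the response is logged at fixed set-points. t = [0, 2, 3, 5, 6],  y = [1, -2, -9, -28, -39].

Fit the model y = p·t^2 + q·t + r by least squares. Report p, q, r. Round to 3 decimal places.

p = -1.167, q = 0.167, r = 1.333

Setting ∂/∂p … = 0 gives: 2018·p + 376·q + 74·r = -2193;  376·p + 74·q + 16·r = -405;  74·p + 16·q + 5·r = -77.
Inverting the 3×3 Gram matrix, [p, q, r]ᵀ = [-7/6, 1/6, 4/3]ᵀ.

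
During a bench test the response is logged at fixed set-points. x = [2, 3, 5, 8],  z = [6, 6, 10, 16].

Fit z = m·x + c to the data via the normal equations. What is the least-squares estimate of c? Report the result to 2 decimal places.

Normal-equation sums: Σx·x = 102, Σx = 18, Σ1 = 4.
Right-hand side: Σx·z = 208, Σz = 38.
det = 102·4 − 18² = 84.
m = (208·4 − 18·38)/84 = 37/21; c = (102·38 − 18·208)/84 = 11/7.

c = 1.57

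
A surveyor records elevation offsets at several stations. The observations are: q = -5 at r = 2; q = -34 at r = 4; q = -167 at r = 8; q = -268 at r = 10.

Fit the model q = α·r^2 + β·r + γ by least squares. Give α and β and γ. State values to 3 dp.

The normal equations are: 14368·α + 1584·β + 184·γ = -38052;  1584·α + 184·β + 24·γ = -4162;  184·α + 24·β + 4·γ = -474.
Row-reducing yields α = -3, β = 61/20, γ = 6/5.

α = -3.000, β = 3.050, γ = 1.200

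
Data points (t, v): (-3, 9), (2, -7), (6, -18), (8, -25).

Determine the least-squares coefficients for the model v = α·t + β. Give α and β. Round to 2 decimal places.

α = -3.05, β = -0.34

From the data, Σt·t = 113, Σt = 13, Σ1 = 4.
For Aᵀv: Σt·v = -349, Σv = -41.
AᵀA·[α, β]ᵀ = Aᵀv becomes [[113, 13]; [13, 4]]·[α, β]ᵀ = [-349, -41]ᵀ.
Determinant 113·4 − 13² = 283.
α = ((-349)·4 − 13·(-41))/283 = -863/283; β = (113·(-41) − 13·(-349))/283 = -96/283.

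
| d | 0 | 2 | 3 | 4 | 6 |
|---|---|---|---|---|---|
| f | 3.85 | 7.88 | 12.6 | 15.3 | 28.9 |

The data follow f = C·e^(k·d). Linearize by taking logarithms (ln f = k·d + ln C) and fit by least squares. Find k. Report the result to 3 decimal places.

Taking logs, ln f = k·d + ln C, so regress ln f on d.
Σd = 15.0000, Σ(d)² = 65.0000, Σln f = 12.0378, Σd·ln f = 42.8242.
Equations: 65.0000·k + 15.0000·ln C = 42.8242;  15.0000·k + 5·ln C = 12.0378.
Solving (det = 100.0000): k = 0.33554, ln C = 1.40093.

k = 0.336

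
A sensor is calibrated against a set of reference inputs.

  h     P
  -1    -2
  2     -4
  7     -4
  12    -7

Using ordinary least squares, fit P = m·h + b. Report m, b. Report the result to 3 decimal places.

m = -0.337, b = -2.566

Compute the Gram sums: Σh·h = 198, Σh = 20, Σ1 = 4.
Right-hand side: Σh·P = -118, ΣP = -17.
So MᵀM·[m, b]ᵀ = MᵀP: [[198, 20]; [20, 4]]·[m, b]ᵀ = [-118, -17]ᵀ.
Eliminating b: 4·(row 1) − 20·(row 2) gives 392·m = 4·(-118) − 20·(-17) = -132, so m = -33/98.
Then b = ((-17) − 20·(-33/98))/4 = -503/196.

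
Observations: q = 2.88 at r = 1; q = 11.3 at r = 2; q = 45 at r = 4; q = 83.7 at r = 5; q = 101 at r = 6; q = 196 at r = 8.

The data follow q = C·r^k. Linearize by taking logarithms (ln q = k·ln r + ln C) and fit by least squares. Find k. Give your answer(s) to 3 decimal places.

k = 2.032

Taking logs, ln q = k·ln r + ln C, so regress ln q on ln r.
XᵀX = [[12.5270, 7.5601]; [7.5601, 6]], rhs = [33.3280, 21.6097]ᵀ  (here Σln r = 7.5601, Σ(ln r)² = 12.5270, Σln q = 21.6097, Σln r·ln q = 33.3280).
Solving (det = 18.0074): k = 2.03231, ln C = 1.04088.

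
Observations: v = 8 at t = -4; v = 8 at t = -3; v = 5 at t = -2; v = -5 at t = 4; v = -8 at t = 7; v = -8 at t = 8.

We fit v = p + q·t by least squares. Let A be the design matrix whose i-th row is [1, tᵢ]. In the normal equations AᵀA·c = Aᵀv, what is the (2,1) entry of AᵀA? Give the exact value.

Row 2 ↔ basis t, column 1 ↔ basis 1, so (AᵀA)_{2,1} = Σᵢ t = (-4)·(1) + (-3)·(1) + (-2)·(1) + (4)·(1) + (7)·(1) + (8)·(1) = 10.

10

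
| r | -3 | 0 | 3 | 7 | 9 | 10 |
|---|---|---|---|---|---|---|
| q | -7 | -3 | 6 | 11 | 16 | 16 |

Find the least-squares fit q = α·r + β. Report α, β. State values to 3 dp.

α = 1.855, β = -1.537

Sums needed: Σr·r = 248, Σr = 26, Σ1 = 6.
For Mᵀq: Σr·q = 420, Σq = 39.
det = 248·6 − 26² = 812.
α = (420·6 − 26·39)/812 = 753/406; β = (248·39 − 26·420)/812 = -312/203.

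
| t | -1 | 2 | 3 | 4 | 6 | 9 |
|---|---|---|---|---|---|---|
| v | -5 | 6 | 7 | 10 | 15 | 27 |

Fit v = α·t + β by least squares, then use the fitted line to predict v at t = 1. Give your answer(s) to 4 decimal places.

Forming AᵀA = [[147, 23]; [23, 6]] and Aᵀv = [411, 60]ᵀ gives AᵀA·[α, β]ᵀ = Aᵀv.
Δ = 147·6 − 23² = 353.
α = (411·6 − 23·60)/353 = 1086/353; β = (147·60 − 23·411)/353 = -633/353.
At t = 1: v̂ = (1086/353)·(1) + (-633/353)·(1) = 453/353.

v̂ = 1.2833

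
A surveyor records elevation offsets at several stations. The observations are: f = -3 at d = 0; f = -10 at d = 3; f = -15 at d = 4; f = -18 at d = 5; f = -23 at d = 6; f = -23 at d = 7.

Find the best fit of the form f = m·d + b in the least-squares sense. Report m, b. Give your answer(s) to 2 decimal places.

m = -3.10, b = -2.41

The normal system XᵀX·[m, b]ᵀ = Xᵀf is [[135, 25]; [25, 6]]·[m, b]ᵀ = [-479, -92]ᵀ.
det = 135·6 − 25² = 185.
m = ((-479)·6 − 25·(-92))/185 = -574/185; b = (135·(-92) − 25·(-479))/185 = -89/37.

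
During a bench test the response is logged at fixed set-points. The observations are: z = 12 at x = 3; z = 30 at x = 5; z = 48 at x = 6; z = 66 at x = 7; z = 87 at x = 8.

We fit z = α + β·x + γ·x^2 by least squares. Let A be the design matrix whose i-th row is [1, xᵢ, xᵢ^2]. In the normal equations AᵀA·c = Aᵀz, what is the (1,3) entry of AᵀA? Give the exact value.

183

Row 1 ↔ basis 1, column 3 ↔ basis x^2, so (AᵀA)_{1,3} = Σᵢ x^2 = (1)·(9) + (1)·(25) + (1)·(36) + (1)·(49) + (1)·(64) = 183.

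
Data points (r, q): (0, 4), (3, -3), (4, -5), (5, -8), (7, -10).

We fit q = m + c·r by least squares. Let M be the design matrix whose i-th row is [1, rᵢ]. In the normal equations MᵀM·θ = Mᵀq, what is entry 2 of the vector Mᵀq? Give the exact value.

-139

Entry 2 ↔ basis r, so (Mᵀq)_{2} = Σᵢ (r)·qᵢ = (0)·(4) + (3)·(-3) + (4)·(-5) + (5)·(-8) + (7)·(-10) = -139.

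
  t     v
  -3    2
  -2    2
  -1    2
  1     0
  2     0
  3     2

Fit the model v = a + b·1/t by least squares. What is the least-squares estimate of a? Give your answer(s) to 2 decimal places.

a = 1.33

The normal equations are: 6·a + 0·b = 8;  0·a + (49/18)·b = -3.
(Σ1 = 6, Σ1/t = 0, Σ1/t·1/t = 49/18, Σv = 8, Σ1/t·v = -3.)
Eliminating b: (49/18)·(row 1) − 0·(row 2) gives (49/3)·a = (49/18)·8 − 0·(-3) = 196/9, so a = 4/3.
Then b = ((-3) − 0·(4/3))/(49/18) = -54/49.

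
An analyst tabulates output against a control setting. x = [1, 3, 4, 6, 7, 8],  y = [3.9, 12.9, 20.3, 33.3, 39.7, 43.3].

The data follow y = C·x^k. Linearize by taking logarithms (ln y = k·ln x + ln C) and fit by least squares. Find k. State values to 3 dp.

Let Y = ln y. Fitting Y = k·ln x + ln C by least squares:
Σln x = 8.3020, Σ(ln x)² = 14.4498, Σln y = 17.8839, Σln x·ln y = 28.2634.
Equations: 14.4498·k + 8.3020·ln C = 28.2634;  8.3020·k + 6·ln C = 17.8839.
Δ = 14.4498·6 − (8.3020)² = 17.7753; k = (28.2634·6 − 8.3020·17.8839)/17.7753 = 1.18748, ln C = (14.4498·17.8839 − 8.3020·28.2634)/17.7753 = 1.33757.

k = 1.187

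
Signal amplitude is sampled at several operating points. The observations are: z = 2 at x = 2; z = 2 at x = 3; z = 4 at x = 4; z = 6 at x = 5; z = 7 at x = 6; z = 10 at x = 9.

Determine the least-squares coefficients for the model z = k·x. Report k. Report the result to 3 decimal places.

k = 1.099

Forming AᵀA = [[171]] and Aᵀz = [188]ᵀ gives AᵀA·[k]ᵀ = Aᵀz.
k = 188/171 = 1.09942.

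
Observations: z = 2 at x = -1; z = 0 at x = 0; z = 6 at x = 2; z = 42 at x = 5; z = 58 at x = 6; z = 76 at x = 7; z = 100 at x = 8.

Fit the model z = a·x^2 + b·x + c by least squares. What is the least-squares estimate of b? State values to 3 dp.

Entries of MᵀM: Σx^2·x^2 = 8435, Σx^2·x = 1203, Σx^2 = 179, Σx·x = 179, Σx = 27, Σ1 = 7.
For Mᵀz: Σx^2·z = 13288, Σx·z = 1900, Σz = 284.
So MᵀM·[a, b, c]ᵀ = Mᵀz: [[8435, 1203, 179]; [1203, 179, 27]; [179, 27, 7]]·[a, b, c]ᵀ = [13288, 1900, 284]ᵀ.
Row-reducing yields a = 16917/11396, b = 6649/11396, c = 187/518.

b = 0.583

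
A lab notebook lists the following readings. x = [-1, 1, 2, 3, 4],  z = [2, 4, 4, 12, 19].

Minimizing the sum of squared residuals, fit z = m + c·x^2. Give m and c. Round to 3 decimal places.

m = 1.353, c = 1.104

Sums needed: Σ1 = 5, Σx^2 = 31, Σx^2·x^2 = 355.
Moment sums: Σz = 41, Σx^2·z = 434.
So AᵀA·[m, c]ᵀ = Aᵀz: [[5, 31]; [31, 355]]·[m, c]ᵀ = [41, 434]ᵀ.
Δ = 5·355 − 31² = 814.
m = (41·355 − 31·434)/814 = 1101/814; c = (5·434 − 31·41)/814 = 899/814.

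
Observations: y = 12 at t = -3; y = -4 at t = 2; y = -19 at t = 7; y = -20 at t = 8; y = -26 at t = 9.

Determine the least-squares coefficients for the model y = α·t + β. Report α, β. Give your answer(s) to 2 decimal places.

α = -3.05, β = 2.64

The normal equations are: 207·α + 23·β = -571;  23·α + 5·β = -57.
(Σt·t = 207, Σt = 23, Σ1 = 5, Σt·y = -571, Σy = -57.)
Eliminating β: 5·(row 1) − 23·(row 2) gives 506·α = 5·(-571) − 23·(-57) = -1544, so α = -772/253.
Then β = ((-57) − 23·(-772/253))/5 = 29/11.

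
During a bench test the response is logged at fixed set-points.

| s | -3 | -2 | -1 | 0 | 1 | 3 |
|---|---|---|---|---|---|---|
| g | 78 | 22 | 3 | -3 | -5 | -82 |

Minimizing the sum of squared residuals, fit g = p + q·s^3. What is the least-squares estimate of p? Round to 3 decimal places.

p = -1.786

Forming MᵀM = [[6, -8]; [-8, 1524]] and Mᵀg = [13, -4504]ᵀ gives MᵀM·[p, q]ᵀ = Mᵀg.
Δ = 6·1524 − (-8)² = 9080.
p = (13·1524 − (-8)·(-4504))/9080 = -811/454; q = (6·(-4504) − (-8)·13)/9080 = -673/227.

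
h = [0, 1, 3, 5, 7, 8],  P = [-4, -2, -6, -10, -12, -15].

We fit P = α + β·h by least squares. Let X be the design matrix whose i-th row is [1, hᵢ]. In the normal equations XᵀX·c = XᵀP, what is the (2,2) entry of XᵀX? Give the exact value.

Row 2 ↔ basis h, column 2 ↔ basis h, so (XᵀX)_{2,2} = Σᵢ (h)·(h) = (0)·(0) + (1)·(1) + (3)·(3) + (5)·(5) + (7)·(7) + (8)·(8) = 148.

148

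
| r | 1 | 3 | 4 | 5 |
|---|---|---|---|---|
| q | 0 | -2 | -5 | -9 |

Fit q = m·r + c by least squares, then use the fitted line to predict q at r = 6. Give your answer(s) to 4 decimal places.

q̂ = -9.9714

The normal equations are: 51·m + 13·c = -71;  13·m + 4·c = -16.
Determinant 51·4 − 13² = 35.
m = ((-71)·4 − 13·(-16))/35 = -76/35; c = (51·(-16) − 13·(-71))/35 = 107/35.
At r = 6: q̂ = (-76/35)·(6) + (107/35)·(1) = -349/35.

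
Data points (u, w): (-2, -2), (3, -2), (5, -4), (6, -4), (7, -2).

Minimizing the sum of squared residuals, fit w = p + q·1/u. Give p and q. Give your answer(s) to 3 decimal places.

From the data, Σ1 = 5, Σ1/u = 12/35, Σ1/u·1/u = 9907/22050.
Right-hand side: Σw = -14, Σ1/u·w = -149/105.
MᵀM·[p, q]ᵀ = Mᵀw becomes [[5, 12/35]; [12/35, 9907/22050]]·[p, q]ᵀ = [-14, -149/105]ᵀ.
det = 5·(9907/22050) − (12/35)² = 46943/22050.
p = ((-14)·(9907/22050) − (12/35)·(-149/105))/(46943/22050) = -127970/46943; q = (5·(-149/105) − (12/35)·(-14))/(46943/22050) = -50610/46943.

p = -2.726, q = -1.078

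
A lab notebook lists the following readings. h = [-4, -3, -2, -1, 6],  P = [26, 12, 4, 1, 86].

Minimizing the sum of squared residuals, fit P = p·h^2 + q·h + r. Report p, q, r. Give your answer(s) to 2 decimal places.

AᵀA·[p, q, r]ᵀ = AᵀP reads: 1650·p + 116·q + 66·r = 3637;  116·p + 66·q + (-4)·r = 367;  66·p + (-4)·q + 5·r = 129.
(Σh^2·h^2 = 1650, Σh^2·h = 116, Σh^2 = 66, Σh·h = 66, Σh = -4, Σ1 = 5, Σh^2·P = 3637, Σh·P = 367, ΣP = 129.)
Row-reducing yields p = 105245/51038, q = 99247/51038, r = 3472/25519.

p = 2.06, q = 1.94, r = 0.14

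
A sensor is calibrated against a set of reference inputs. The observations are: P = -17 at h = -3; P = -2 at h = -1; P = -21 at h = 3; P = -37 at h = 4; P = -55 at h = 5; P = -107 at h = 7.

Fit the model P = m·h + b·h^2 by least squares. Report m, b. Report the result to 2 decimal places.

m = -0.65, b = -2.09

From the data, Σh·h = 109, Σh·h^2 = 531, Σh^2·h^2 = 3445.
Right-hand side: Σh·P = -1182, Σh^2·P = -7554.
AᵀA·[m, b]ᵀ = AᵀP becomes [[109, 531]; [531, 3445]]·[m, b]ᵀ = [-1182, -7554]ᵀ.
Determinant 109·3445 − 531² = 93544.
m = ((-1182)·3445 − 531·(-7554))/93544 = -7602/11693; b = (109·(-7554) − 531·(-1182))/93544 = -24468/11693.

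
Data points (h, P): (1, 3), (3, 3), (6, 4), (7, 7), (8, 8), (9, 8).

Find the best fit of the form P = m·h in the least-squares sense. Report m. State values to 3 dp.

Normal-equation sums: Σh·h = 240.
Right-hand side: Σh·P = 221.
MᵀM·[m]ᵀ = MᵀP becomes [[240]]·[m]ᵀ = [221]ᵀ.
Hence m = 221 / 240 ≈ 0.920833.

m = 0.921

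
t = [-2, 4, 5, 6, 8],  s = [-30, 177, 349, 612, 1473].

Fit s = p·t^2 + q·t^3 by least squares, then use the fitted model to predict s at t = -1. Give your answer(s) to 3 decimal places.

ŝ = -4.087

Compute the Gram sums: Σt^2·t^2 = 6289, Σt^2·t^3 = 44661, Σt^3·t^3 = 328585.
Right-hand side: Σt^2·s = 127741, Σt^3·s = 941561.
XᵀX·[p, q]ᵀ = Xᵀs becomes [[6289, 44661]; [44661, 328585]]·[p, q]ᵀ = [127741, 941561]ᵀ.
Eliminating q: 328585·(row 1) − 44661·(row 2) gives 71866144·p = 328585·127741 − 44661·941561 = -77279336, so p = -9659917/8983268.
Then q = (941561 − 44661·(-9659917/8983268))/328585 = 27054541/8983268.
At t = -1: ŝ = (-9659917/8983268)·(1) + (27054541/8983268)·(-1) = -18357229/4491634.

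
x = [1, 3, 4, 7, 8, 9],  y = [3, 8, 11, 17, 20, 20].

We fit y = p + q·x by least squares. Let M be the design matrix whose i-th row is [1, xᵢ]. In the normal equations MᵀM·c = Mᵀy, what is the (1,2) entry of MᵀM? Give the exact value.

32

Row 1 ↔ basis 1, column 2 ↔ basis x, so (MᵀM)_{1,2} = Σᵢ x = (1)·(1) + (1)·(3) + (1)·(4) + (1)·(7) + (1)·(8) + (1)·(9) = 32.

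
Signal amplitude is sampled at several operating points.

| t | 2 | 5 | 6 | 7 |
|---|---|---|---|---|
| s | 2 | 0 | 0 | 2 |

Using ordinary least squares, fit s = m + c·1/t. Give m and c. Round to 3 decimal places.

With design matrix A, AᵀA = [[4, 106/105]; [106/105, 7457/22050]] and Aᵀs = [4, 9/7]ᵀ.
Determinant 4·(7457/22050) − (106/105)² = 1226/3675.
m = (4·(7457/22050) − (106/105)·(9/7))/(1226/3675) = 302/1839; c = (4·(9/7) − (106/105)·4)/(1226/3675) = 2030/613.

m = 0.164, c = 3.312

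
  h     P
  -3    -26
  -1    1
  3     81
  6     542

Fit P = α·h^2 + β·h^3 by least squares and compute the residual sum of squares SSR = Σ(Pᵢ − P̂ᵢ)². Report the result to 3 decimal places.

Setting ∂/∂α … = 0 gives: 1459·α + 7775·β = 20008;  7775·α + 48115·β = 119960.
(Σh^2·h^2 = 1459, Σh^2·h^3 = 7775, Σh^3·h^3 = 48115, Σh^2·P = 20008, Σh^3·P = 119960.)
Determinant 1459·48115 − 7775² = 9749160.
α = (20008·48115 − 7775·119960)/9749160 = 3086/1003; β = (1459·119960 − 7775·20008)/9749160 = 2002/1003.
Residuals: 202/1003, -81/1003, -585/1003, 98/1003; SSR = 398/1003.

SSR = 0.397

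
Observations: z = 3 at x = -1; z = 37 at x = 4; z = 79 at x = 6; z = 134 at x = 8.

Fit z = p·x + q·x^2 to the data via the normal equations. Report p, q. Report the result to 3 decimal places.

p = 1.378, q = 1.934

Forming AᵀA = [[117, 791]; [791, 5649]] and Aᵀz = [1691, 12015]ᵀ gives AᵀA·[p, q]ᵀ = Aᵀz.
Determinant 117·5649 − 791² = 35252.
p = (1691·5649 − 791·12015)/35252 = 3471/2518; q = (117·12015 − 791·1691)/35252 = 34087/17626.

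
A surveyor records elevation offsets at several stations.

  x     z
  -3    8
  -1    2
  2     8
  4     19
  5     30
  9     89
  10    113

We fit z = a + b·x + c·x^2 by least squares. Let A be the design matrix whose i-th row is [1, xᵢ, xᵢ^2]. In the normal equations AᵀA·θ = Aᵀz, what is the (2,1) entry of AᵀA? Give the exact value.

26

Row 2 ↔ basis x, column 1 ↔ basis 1, so (AᵀA)_{2,1} = Σᵢ x = (-3)·(1) + (-1)·(1) + (2)·(1) + (4)·(1) + (5)·(1) + (9)·(1) + (10)·(1) = 26.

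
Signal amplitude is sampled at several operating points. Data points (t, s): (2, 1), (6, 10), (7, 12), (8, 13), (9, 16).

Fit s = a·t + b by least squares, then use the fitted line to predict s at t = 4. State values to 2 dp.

ŝ = 5.37

From the data, Σt·t = 234, Σt = 32, Σ1 = 5.
For Xᵀs: Σt·s = 394, Σs = 52.
Normal equations: [[234, 32]; [32, 5]]·[a, b]ᵀ = [394, 52]ᵀ.
Determinant 234·5 − 32² = 146.
a = (394·5 − 32·52)/146 = 153/73; b = (234·52 − 32·394)/146 = -220/73.
At t = 4: ŝ = (153/73)·(4) + (-220/73)·(1) = 392/73.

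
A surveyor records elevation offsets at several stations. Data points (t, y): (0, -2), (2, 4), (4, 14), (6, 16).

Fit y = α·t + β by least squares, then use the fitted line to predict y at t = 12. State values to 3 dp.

ŷ = 36.800

From the data, Σt·t = 56, Σt = 12, Σ1 = 4.
Moment sums: Σt·y = 160, Σy = 32.
So AᵀA·[α, β]ᵀ = Aᵀy: [[56, 12]; [12, 4]]·[α, β]ᵀ = [160, 32]ᵀ.
Δ = 56·4 − 12² = 80.
α = (160·4 − 12·32)/80 = 16/5; β = (56·32 − 12·160)/80 = -8/5.
At t = 12: ŷ = (16/5)·(12) + (-8/5)·(1) = 184/5.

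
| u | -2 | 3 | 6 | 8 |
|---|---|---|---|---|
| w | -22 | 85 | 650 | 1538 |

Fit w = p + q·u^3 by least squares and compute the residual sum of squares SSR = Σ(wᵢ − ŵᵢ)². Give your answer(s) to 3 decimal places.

Forming AᵀA = [[4, 747]; [747, 309593]] and Aᵀw = [2251, 930327]ᵀ gives AᵀA·[p, q]ᵀ = Aᵀw.
Eliminating q: 309593·(row 1) − 747·(row 2) gives 680363·p = 309593·2251 − 747·930327 = 1939574, so p = 1939574/680363.
Then q = (930327 − 747·(1939574/680363))/309593 = 2039811/680363.
Residuals: -589072/680363, 816384/680363, -302800/680363, 75488/680363; SSR = 1632768/680363.

SSR = 2.400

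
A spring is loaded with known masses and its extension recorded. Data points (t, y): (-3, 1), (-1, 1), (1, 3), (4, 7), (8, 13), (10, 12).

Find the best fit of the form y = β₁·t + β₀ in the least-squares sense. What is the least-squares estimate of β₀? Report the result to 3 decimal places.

β₀ = 2.927

The normal system MᵀM·[β₁, β₀]ᵀ = Mᵀy is [[191, 19]; [19, 6]]·[β₁, β₀]ᵀ = [251, 37]ᵀ.
det = 191·6 − 19² = 785.
β₁ = (251·6 − 19·37)/785 = 803/785; β₀ = (191·37 − 19·251)/785 = 2298/785.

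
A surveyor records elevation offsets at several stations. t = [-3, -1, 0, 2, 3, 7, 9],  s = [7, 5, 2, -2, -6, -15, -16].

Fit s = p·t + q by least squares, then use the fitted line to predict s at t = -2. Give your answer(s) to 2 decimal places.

ŝ = 5.80

Sums needed: Σt·t = 153, Σt = 17, Σ1 = 7.
For Mᵀs: Σt·s = -297, Σs = -25.
MᵀM·[p, q]ᵀ = Mᵀs becomes [[153, 17]; [17, 7]]·[p, q]ᵀ = [-297, -25]ᵀ.
Δ = 153·7 − 17² = 782.
p = ((-297)·7 − 17·(-25))/782 = -827/391; q = (153·(-25) − 17·(-297))/782 = 36/23.
At t = -2: ŝ = (-827/391)·(-2) + (36/23)·(1) = 2266/391.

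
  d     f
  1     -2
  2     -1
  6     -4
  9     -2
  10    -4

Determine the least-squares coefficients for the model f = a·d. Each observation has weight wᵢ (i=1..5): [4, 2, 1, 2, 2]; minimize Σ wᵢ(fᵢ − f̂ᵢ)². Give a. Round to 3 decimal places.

AᵀWA·[a]ᵀ = AᵀWf reads: 410·a = -152.
a = (-152)/410 = -0.370732.

a = -0.371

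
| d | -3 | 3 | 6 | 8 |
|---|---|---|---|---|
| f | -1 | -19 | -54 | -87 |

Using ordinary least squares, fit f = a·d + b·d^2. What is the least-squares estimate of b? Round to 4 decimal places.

From the data, Σd·d = 118, Σd·d^2 = 728, Σd^2·d^2 = 5554.
And Σd·f = -1074, Σd^2·f = -7692.
det = 118·5554 − 728² = 125388.
a = ((-1074)·5554 − 728·(-7692))/125388 = -10145/3483; b = (118·(-7692) − 728·(-1074))/125388 = -3494/3483.

b = -1.0032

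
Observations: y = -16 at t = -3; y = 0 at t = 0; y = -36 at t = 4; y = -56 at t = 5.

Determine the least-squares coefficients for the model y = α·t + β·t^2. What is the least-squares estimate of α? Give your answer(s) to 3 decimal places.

Setting ∂/∂α … = 0 gives: 50·α + 162·β = -376;  162·α + 962·β = -2120.
(Σt·t = 50, Σt·t^2 = 162, Σt^2·t^2 = 962, Σt·y = -376, Σt^2·y = -2120.)
Δ = 50·962 − 162² = 21856.
α = ((-376)·962 − 162·(-2120))/21856 = -571/683; β = (50·(-2120) − 162·(-376))/21856 = -1409/683.

α = -0.836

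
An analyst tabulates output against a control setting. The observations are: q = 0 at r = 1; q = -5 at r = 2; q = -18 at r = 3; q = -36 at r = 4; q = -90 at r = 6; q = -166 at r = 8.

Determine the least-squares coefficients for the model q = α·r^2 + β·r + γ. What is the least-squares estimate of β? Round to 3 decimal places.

The normal system AᵀA·[α, β, γ]ᵀ = Aᵀq is [[5746, 828, 130]; [828, 130, 24]; [130, 24, 6]]·[α, β, γ]ᵀ = [-14622, -2076, -315]ᵀ.
Row-reducing yields α = -4131/1420, β = 1671/710, γ = 1587/1420.

β = 2.354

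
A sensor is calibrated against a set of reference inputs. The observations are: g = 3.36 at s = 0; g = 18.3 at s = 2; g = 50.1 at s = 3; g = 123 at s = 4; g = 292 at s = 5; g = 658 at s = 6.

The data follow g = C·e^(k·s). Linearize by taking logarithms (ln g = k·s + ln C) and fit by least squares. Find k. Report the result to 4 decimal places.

Linearized form: ln g = k·s + ln C. From the 6 transformed points,
Σs = 20.0000, Σ(s)² = 90.0000, Σln g = 25.0110, Σs·ln g = 104.1236.
Equations: 90.0000·k + 20.0000·ln C = 104.1236;  20.0000·k + 6·ln C = 25.0110.
Solving (det = 140.0000): k = 0.88944, ln C = 1.20370.

k = 0.8894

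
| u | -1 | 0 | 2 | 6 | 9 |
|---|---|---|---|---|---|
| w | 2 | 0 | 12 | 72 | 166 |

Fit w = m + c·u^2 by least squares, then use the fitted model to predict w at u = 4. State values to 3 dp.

Normal-equation sums: Σ1 = 5, Σu^2 = 122, Σu^2·u^2 = 7874.
And Σw = 252, Σu^2·w = 16088.
det = 5·7874 − 122² = 24486.
m = (252·7874 − 122·16088)/24486 = 10756/12243; c = (5·16088 − 122·252)/24486 = 24848/12243.
At u = 4: ŵ = (10756/12243)·(1) + (24848/12243)·(16) = 19444/583.

ŵ = 33.352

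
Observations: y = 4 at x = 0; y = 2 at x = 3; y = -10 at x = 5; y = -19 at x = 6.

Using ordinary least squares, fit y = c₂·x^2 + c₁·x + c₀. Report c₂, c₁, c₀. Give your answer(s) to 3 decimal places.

c₂ = -1.053, c₁ = 2.477, c₀ = 4.008

From the data, Σx^2·x^2 = 2002, Σx^2·x = 368, Σx^2 = 70, Σx·x = 70, Σx = 14, Σ1 = 4.
And Σx^2·y = -916, Σx·y = -158, Σy = -23.
Row-reducing yields c₂ = -139/132, c₁ = 109/44, c₀ = 529/132.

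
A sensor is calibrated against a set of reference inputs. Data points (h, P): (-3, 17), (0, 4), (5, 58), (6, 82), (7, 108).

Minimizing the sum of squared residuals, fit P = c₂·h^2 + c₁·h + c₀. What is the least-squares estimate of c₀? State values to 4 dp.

c₀ = 3.6501

The normal system XᵀX·[c₂, c₁, c₀]ᵀ = XᵀP is [[4403, 657, 119]; [657, 119, 15]; [119, 15, 5]]·[c₂, c₁, c₀]ᵀ = [9847, 1487, 269]ᵀ.
Inverting the 3×3 Gram matrix, [c₂, c₁, c₀]ᵀ = [63644/32799, 14460/10933, 119719/32799]ᵀ.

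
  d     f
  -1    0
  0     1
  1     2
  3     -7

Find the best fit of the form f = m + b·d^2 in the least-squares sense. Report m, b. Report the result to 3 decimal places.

Entries of AᵀA: Σ1 = 4, Σd^2 = 11, Σd^2·d^2 = 83.
And Σf = -4, Σd^2·f = -61.
So AᵀA·[m, b]ᵀ = Aᵀf: [[4, 11]; [11, 83]]·[m, b]ᵀ = [-4, -61]ᵀ.
Δ = 4·83 − 11² = 211.
m = ((-4)·83 − 11·(-61))/211 = 339/211; b = (4·(-61) − 11·(-4))/211 = -200/211.

m = 1.607, b = -0.948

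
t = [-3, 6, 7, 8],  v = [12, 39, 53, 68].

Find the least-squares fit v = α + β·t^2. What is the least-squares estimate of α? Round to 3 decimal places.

α = 2.678

The normal system XᵀX·[α, β]ᵀ = Xᵀv is [[4, 158]; [158, 7874]]·[α, β]ᵀ = [172, 8461]ᵀ.
Determinant 4·7874 − 158² = 6532.
α = (172·7874 − 158·8461)/6532 = 8745/3266; β = (4·8461 − 158·172)/6532 = 1667/1633.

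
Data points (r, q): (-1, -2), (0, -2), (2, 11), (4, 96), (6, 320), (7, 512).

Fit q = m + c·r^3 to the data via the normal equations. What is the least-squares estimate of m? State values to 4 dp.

The normal equations are: 6·m + 630·c = 935;  630·m + 168466·c = 250970.
det = 6·168466 − 630² = 613896.
m = (935·168466 − 630·250970)/613896 = -297695/306948; c = (6·250970 − 630·935)/613896 = 152795/102316.

m = -0.9699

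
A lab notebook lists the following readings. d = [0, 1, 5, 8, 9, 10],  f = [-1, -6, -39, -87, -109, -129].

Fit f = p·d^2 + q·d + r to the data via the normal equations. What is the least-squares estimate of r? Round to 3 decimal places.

r = -1.625

The normal equations are: 21283·p + 2367·q + 271·r = -28278;  2367·p + 271·q + 33·r = -3168;  271·p + 33·q + 6·r = -371.
(Σd^2·d^2 = 21283, Σd^2·d = 2367, Σd^2 = 271, Σd·d = 271, Σd = 33, Σ1 = 6, Σd^2·f = -28278, Σd·f = -3168, Σf = -371.)
Solving the 3×3 system (Gaussian elimination) gives p = -32168/30811, q = -73119/30811, r = -50071/30811.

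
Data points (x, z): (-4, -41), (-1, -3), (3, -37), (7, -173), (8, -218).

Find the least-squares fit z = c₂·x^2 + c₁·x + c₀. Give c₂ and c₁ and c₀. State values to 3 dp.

c₂ = -3.066, c₁ = -2.612, c₀ = -2.366

The normal equations are: 6835·c₂ + 817·c₁ + 139·c₀ = -23421;  817·c₂ + 139·c₁ + 13·c₀ = -2899;  139·c₂ + 13·c₁ + 5·c₀ = -472.
Inverting the 3×3 Gram matrix, [c₂, c₁, c₀]ᵀ = [-402281/131196, -342721/131196, -892/377]ᵀ.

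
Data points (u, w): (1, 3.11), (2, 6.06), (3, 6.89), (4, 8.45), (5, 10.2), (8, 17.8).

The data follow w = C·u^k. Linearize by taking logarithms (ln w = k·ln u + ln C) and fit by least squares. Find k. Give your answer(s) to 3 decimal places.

With ln wᵢ as the transformed response and ln uᵢ as the regressor:
Σln u = 6.8669, Σ(ln u)² = 10.5236, Σln w = 12.2022, Σln u·ln w = 16.0527.
Equations: 10.5236·k + 6.8669·ln C = 16.0527;  6.8669·k + 6·ln C = 12.2022.
Slope k = (n·Σln u·ln w − Σln u·Σln w)/(n·Σ(ln u)² − (Σln u)²) = (6·16.0527 − 6.8669·12.2022)/15.9867 = 0.78345; ln C = (Σln w − k·Σln u)/n = 1.13704.

k = 0.783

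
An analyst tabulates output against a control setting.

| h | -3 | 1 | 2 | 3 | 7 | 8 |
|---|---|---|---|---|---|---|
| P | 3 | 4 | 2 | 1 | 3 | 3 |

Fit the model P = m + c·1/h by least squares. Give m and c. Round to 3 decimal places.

m = 2.541, c = 0.428

MᵀM·[m, c]ᵀ = MᵀP reads: 6·m + (99/56)·c = 16;  (99/56)·m + (42569/28224)·c = 863/168.
Δ = 6·(42569/28224) − (99/56)² = 55735/9408.
m = (16·(42569/28224) − (99/56)·(863/168))/(55735/9408) = 5983/2355; c = (6·(863/168) − (99/56)·16)/(55735/9408) = 336/785.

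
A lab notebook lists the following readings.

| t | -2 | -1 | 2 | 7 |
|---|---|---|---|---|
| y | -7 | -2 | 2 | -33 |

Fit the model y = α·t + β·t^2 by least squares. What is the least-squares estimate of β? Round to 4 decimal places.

The normal system MᵀM·[α, β]ᵀ = Mᵀy is [[58, 342]; [342, 2434]]·[α, β]ᵀ = [-211, -1639]ᵀ.
Determinant 58·2434 − 342² = 24208.
α = ((-211)·2434 − 342·(-1639))/24208 = 11741/6052; β = (58·(-1639) − 342·(-211))/24208 = -5725/6052.

β = -0.9460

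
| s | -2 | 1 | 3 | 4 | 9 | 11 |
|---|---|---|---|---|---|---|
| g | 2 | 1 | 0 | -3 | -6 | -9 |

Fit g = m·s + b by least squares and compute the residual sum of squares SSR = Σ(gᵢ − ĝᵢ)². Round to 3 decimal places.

SSR = 4.598

Sums needed: Σs·s = 232, Σs = 26, Σ1 = 6.
Moment sums: Σs·g = -168, Σg = -15.
MᵀM·[m, b]ᵀ = Mᵀg becomes [[232, 26]; [26, 6]]·[m, b]ᵀ = [-168, -15]ᵀ.
Δ = 232·6 − 26² = 716.
m = ((-168)·6 − 26·(-15))/716 = -309/358; b = (232·(-15) − 26·(-168))/716 = 222/179.
Residuals: -173/179, 223/358, 483/358, -141/179, 189/358, -267/358; SSR = 823/179.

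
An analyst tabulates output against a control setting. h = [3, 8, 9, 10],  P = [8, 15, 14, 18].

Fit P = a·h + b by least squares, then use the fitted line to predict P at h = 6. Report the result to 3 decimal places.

P̂ = 11.810

Setting ∂/∂a … = 0 gives: 254·a + 30·b = 450;  30·a + 4·b = 55.
Eliminating b: 4·(row 1) − 30·(row 2) gives 116·a = 4·450 − 30·55 = 150, so a = 75/58.
Then b = (55 − 30·(75/58))/4 = 235/58.
At h = 6: P̂ = (75/58)·(6) + (235/58)·(1) = 685/58.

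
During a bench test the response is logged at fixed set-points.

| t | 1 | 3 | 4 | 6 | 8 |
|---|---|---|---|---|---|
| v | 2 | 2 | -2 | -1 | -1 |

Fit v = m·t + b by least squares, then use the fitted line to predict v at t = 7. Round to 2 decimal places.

v̂ = -1.25

With design matrix M, MᵀM = [[126, 22]; [22, 5]] and Mᵀv = [-14, 0]ᵀ.
Determinant 126·5 − 22² = 146.
m = ((-14)·5 − 22·0)/146 = -35/73; b = (126·0 − 22·(-14))/146 = 154/73.
At t = 7: v̂ = (-35/73)·(7) + (154/73)·(1) = -91/73.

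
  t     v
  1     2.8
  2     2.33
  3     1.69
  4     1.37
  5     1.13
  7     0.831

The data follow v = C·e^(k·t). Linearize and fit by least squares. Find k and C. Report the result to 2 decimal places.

Let Y = ln v. Fitting Y = k·t + ln C by least squares:
Σt = 22.0000, Σ(t)² = 104.0000, Σln v = 2.6521, Σt·ln v = 4.8700.
Equations: 104.0000·k + 22.0000·ln C = 4.8700;  22.0000·k + 6·ln C = 2.6521.
Δ = 104.0000·6 − (22.0000)² = 140.0000; k = (4.8700·6 − 22.0000·2.6521)/140.0000 = -0.20805, ln C = (104.0000·2.6521 − 22.0000·4.8700)/140.0000 = 1.20486, so C = exp(1.20486) = 3.33629.

k = -0.21, C = 3.34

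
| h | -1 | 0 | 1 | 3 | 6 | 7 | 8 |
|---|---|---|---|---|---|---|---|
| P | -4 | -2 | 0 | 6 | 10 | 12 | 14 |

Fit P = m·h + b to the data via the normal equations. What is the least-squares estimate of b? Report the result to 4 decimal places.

b = -1.6765

MᵀM·[m, b]ᵀ = MᵀP reads: 160·m + 24·b = 278;  24·m + 7·b = 36.
Δ = 160·7 − 24² = 544.
m = (278·7 − 24·36)/544 = 541/272; b = (160·36 − 24·278)/544 = -57/34.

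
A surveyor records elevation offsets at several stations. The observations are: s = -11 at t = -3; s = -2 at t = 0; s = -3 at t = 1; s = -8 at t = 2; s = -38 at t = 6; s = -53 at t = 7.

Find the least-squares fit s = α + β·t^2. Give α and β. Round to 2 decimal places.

α = -2.36, β = -1.02

Setting ∂/∂α … = 0 gives: 6·α + 99·β = -115;  99·α + 3795·β = -4099.
Δ = 6·3795 − 99² = 12969.
α = ((-115)·3795 − 99·(-4099))/12969 = -928/393; β = (6·(-4099) − 99·(-115))/12969 = -4403/4323.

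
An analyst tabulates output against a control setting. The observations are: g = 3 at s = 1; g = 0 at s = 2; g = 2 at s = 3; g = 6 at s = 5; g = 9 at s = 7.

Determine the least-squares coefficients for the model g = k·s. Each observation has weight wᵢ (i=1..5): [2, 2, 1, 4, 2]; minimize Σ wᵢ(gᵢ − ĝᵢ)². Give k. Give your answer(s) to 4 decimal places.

Compute the Gram sums: Σwᵢ·s·s = 217.
For MᵀWg: Σwᵢ·s·g = 258.
Hence k = 258 / 217 ≈ 1.18894.

k = 1.1889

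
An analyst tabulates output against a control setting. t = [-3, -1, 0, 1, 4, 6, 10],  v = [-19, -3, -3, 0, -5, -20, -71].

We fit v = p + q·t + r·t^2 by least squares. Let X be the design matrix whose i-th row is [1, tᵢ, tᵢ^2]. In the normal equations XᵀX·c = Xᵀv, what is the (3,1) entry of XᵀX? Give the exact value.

163

Row 3 ↔ basis t^2, column 1 ↔ basis 1, so (XᵀX)_{3,1} = Σᵢ t^2 = (9)·(1) + (1)·(1) + (0)·(1) + (1)·(1) + (16)·(1) + (36)·(1) + (100)·(1) = 163.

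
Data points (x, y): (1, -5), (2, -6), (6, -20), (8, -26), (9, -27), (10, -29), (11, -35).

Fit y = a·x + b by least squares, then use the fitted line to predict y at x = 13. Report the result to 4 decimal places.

ŷ = -39.6563

Compute the Gram sums: Σx·x = 407, Σx = 47, Σ1 = 7.
Moment sums: Σx·y = -1263, Σy = -148.
So MᵀM·[a, b]ᵀ = Mᵀy: [[407, 47]; [47, 7]]·[a, b]ᵀ = [-1263, -148]ᵀ.
det = 407·7 − 47² = 640.
a = ((-1263)·7 − 47·(-148))/640 = -377/128; b = (407·(-148) − 47·(-1263))/640 = -175/128.
At x = 13: ŷ = (-377/128)·(13) + (-175/128)·(1) = -1269/32.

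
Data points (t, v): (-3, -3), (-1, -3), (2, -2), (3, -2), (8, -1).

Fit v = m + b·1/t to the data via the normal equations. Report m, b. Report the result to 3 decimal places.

m = -2.129, b = 0.948

Normal-equation sums: Σ1 = 5, Σ1/t = -3/8, Σ1/t·1/t = 857/576.
And Σv = -11, Σ1/t·v = 53/24.
AᵀA·[m, b]ᵀ = Aᵀv becomes [[5, -3/8]; [-3/8, 857/576]]·[m, b]ᵀ = [-11, 53/24]ᵀ.
Determinant 5·(857/576) − (-3/8)² = 1051/144.
m = ((-11)·(857/576) − (-3/8)·(53/24))/(1051/144) = -4475/2102; b = (5·(53/24) − (-3/8)·(-11))/(1051/144) = 996/1051.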